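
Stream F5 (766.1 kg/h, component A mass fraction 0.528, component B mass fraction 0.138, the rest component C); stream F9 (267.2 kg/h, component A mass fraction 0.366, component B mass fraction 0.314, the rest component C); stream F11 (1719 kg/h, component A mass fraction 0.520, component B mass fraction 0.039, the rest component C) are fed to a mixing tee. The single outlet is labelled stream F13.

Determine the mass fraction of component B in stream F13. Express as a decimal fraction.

0.093

Total flow out = 766.1 + 267.2 + 1719 = 2752.3 kg/h.
component B in = 766.1×0.138 + 267.2×0.314 + 1719×0.039 = 256.66 kg/h.
component B mass fraction in F13 = 256.66/2752.3 = 0.093.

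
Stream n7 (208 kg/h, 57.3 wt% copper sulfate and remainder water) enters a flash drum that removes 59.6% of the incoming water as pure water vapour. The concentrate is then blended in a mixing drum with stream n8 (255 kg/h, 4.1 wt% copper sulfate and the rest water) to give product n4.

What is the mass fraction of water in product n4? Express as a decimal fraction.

Vapour removed = 0.596×0.427×208 = 52.934 kg/h; concentrate = 155.07 kg/h.
water reaching the mixer = 35.882 (from concentrate) + 255×0.959 = 280.43 kg/h.
Product flow = 155.07 + 255 = 410.07 kg/h; water fraction = 0.684.

0.684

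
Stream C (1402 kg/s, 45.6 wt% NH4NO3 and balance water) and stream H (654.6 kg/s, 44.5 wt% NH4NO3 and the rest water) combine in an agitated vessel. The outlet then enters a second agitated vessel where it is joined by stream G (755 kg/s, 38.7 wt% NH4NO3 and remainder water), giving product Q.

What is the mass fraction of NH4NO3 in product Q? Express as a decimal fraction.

0.435

Overall, product flow = 2811.6 kg/s.
NH4NO3 in = 1402×0.456 + 654.6×0.445 + 755×0.387 = 1222.8 kg/s.
NH4NO3 fraction in Q = 0.435.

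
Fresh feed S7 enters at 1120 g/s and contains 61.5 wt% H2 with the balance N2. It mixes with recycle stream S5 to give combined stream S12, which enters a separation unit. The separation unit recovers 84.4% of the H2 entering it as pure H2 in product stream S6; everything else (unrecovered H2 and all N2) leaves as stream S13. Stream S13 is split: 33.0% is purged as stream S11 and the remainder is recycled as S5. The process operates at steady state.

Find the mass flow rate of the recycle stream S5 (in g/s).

955.9 g/s

N2 enters only via S7 and leaves only via the purge: 1120×0.385 = 0.330×(N2 in S13), and the separation unit passes all N2, so N2 in S12 = N2 in S13 = 1306.7 g/s.
H2 in S12: m_A = 1120×0.615 + (1−0.330)·(1−0.844)·m_A, so m_A = 688.8/0.8955 = 769.2 g/s.
S13 = (1−0.844)×769.2 + 1306.7 = 1426.7 g/s.
Recycle S5 = (1−0.330)×1426.7 = 955.86 g/s.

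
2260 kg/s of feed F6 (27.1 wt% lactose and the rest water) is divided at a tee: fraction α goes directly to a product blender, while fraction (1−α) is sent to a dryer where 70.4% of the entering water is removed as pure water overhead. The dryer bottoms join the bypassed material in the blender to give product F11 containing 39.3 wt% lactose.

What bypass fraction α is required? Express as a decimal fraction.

0.395

All 2260×0.271 = 612.46 kg/s of lactose reaches F11, so F11 = 612.46/0.393 = 1558.4 kg/s and vapour = 701.58 kg/s.
The evaporator receives (1−α)·2260 of feed at 0.729 water and removes 0.704 of that water:
0.704×0.729×(1−α)×2260 = 701.58
(1−α) = 701.58/1159.9 = 0.6049;  α = 0.3951.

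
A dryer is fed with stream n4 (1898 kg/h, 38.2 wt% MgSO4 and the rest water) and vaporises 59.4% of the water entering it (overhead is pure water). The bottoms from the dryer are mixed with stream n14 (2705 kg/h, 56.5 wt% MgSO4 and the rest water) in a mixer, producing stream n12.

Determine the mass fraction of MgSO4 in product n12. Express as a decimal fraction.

Vapour removed = 0.594×0.618×1898 = 696.74 kg/h; concentrate = 1201.3 kg/h.
MgSO4 reaching the mixer = 725.04 (from concentrate) + 2705×0.565 = 2253.4 kg/h.
Product flow = 1201.3 + 2705 = 3906.3 kg/h; MgSO4 fraction = 0.5769.

0.5769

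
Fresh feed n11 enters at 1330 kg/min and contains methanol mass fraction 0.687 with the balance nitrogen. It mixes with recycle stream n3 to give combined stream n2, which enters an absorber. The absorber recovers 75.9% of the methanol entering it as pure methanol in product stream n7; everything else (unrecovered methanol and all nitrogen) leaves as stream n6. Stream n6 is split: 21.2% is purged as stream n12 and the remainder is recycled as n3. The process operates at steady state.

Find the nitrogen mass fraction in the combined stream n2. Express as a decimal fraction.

nitrogen enters only via n11 and leaves only via the purge: 1330×0.313 = 0.212×(nitrogen in n6), and the absorber passes all nitrogen, so nitrogen in n2 = nitrogen in n6 = 1963.6 kg/min.
methanol in n2: m_A = 1330×0.687 + (1−0.212)·(1−0.759)·m_A, so m_A = 913.71/0.8101 = 1127.9 kg/min.
n2 = 1127.9 + 1963.6 = 3091.5 kg/min.
nitrogen fraction in n2 = 1963.6/3091.5 = 0.635.

0.635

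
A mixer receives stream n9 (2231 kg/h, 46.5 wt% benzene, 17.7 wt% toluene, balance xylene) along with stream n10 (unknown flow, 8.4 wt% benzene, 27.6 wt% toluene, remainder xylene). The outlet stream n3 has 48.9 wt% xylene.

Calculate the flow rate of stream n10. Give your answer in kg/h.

Let n10 be the unknown flow. Total out = 2231 + n10.
xylene balance: 798.7 + 0.640·n10 = 0.489·(2231 + n10)
(0.640 − 0.489)·n10 = 0.489×2231 − 798.7 = 292.26
n10 = 292.26 / 0.151 = 1935.5 kg/h

1936 kg/h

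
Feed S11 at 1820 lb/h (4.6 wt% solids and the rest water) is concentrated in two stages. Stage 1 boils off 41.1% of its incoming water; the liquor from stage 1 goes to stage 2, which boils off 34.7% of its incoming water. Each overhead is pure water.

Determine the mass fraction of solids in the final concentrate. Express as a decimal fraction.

water in feed = 1820×0.954 = 1736.3 lb/h.
After stage 1: water left = (1−0.411)×1736.3 = 1022.7; stream total = 1106.4 lb/h.
After stage 2: water left = (1−0.347)×1022.7 = 667.8; final concentrate = 751.52 lb/h.
solids fraction = 83.72/751.52 = 0.111.

0.111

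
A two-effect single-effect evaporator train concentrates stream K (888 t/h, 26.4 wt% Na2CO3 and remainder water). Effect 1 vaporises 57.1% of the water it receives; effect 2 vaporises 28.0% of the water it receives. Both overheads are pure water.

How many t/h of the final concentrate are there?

436.3 t/h

water in feed = 888×0.736 = 653.57 t/h.
After stage 1: water left = (1−0.571)×653.57 = 280.38; stream total = 514.81 t/h.
After stage 2: water left = (1−0.280)×280.38 = 201.87; final concentrate = 436.31 t/h.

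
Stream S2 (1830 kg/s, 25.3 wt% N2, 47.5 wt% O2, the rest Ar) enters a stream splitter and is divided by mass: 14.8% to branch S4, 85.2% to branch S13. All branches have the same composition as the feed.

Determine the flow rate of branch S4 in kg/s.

Branch S4 flow = 0.148×1830 = 270.84 kg/s.

270.8 kg/s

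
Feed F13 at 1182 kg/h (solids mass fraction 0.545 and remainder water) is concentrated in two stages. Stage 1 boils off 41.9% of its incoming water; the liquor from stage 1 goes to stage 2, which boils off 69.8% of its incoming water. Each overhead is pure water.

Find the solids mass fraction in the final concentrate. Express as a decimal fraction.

water in feed = 1182×0.455 = 537.81 kg/h.
After stage 1: water left = (1−0.419)×537.81 = 312.47; stream total = 956.66 kg/h.
After stage 2: water left = (1−0.698)×312.47 = 94.365; final concentrate = 738.56 kg/h.
solids fraction = 644.19/738.56 = 0.872.

0.872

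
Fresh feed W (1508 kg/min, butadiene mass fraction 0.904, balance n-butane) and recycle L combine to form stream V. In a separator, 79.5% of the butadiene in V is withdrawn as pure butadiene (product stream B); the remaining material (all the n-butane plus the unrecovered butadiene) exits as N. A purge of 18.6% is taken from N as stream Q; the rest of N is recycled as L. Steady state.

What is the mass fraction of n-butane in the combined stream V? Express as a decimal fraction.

n-butane enters only via W and leaves only via the purge: 1508×0.096 = 0.186×(n-butane in N), and the separator passes all n-butane, so n-butane in V = n-butane in N = 778.32 kg/min.
butadiene in V: m_A = 1508×0.904 + (1−0.186)·(1−0.795)·m_A, so m_A = 1363.2/0.8331 = 1636.3 kg/min.
V = 1636.3 + 778.32 = 2414.6 kg/min.
n-butane fraction in V = 778.32/2414.6 = 0.322.

0.322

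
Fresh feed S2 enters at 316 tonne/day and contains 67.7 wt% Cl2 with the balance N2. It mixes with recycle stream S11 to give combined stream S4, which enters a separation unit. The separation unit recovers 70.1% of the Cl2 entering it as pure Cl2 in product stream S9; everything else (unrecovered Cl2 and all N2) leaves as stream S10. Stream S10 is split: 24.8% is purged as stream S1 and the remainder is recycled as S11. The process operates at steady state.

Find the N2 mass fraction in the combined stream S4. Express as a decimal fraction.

0.5986

N2 enters only via S2 and leaves only via the purge: 316×0.323 = 0.248×(N2 in S10), and the separation unit passes all N2, so N2 in S4 = N2 in S10 = 411.56 tonne/day.
Cl2 in S4: m_A = 316×0.677 + (1−0.248)·(1−0.701)·m_A, so m_A = 213.93/0.7752 = 275.99 tonne/day.
S4 = 275.99 + 411.56 = 687.55 tonne/day.
N2 fraction in S4 = 411.56/687.55 = 0.5986.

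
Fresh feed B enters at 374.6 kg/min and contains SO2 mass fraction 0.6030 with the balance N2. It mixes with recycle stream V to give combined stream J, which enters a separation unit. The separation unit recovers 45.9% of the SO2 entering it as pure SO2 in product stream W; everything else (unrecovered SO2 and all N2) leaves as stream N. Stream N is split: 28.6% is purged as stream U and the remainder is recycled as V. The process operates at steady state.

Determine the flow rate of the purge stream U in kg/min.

N2 enters only via B and leaves only via the purge: 374.6×0.397 = 0.286×(N2 in N), and the separation unit passes all N2, so N2 in J = N2 in N = 519.99 kg/min.
SO2 in J: m_A = 374.6×0.603 + (1−0.286)·(1−0.459)·m_A, so m_A = 225.88/0.6137 = 368.05 kg/min.
N = (1−0.459)×368.05 + 519.99 = 719.1 kg/min.
Purge U = 0.286×719.1 = 205.66 kg/min.

205.7 kg/min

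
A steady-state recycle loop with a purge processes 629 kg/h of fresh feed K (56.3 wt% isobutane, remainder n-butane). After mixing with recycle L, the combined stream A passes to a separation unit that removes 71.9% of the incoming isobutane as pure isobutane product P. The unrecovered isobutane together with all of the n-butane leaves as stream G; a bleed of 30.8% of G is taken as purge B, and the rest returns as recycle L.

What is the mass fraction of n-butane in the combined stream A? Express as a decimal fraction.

0.6700

n-butane enters only via K and leaves only via the purge: 629×0.437 = 0.308×(n-butane in G), and the separation unit passes all n-butane, so n-butane in A = n-butane in G = 892.44 kg/h.
isobutane in A: m_A = 629×0.563 + (1−0.308)·(1−0.719)·m_A, so m_A = 354.13/0.8055 = 439.61 kg/h.
A = 439.61 + 892.44 = 1332.1 kg/h.
n-butane fraction in A = 892.44/1332.1 = 0.6700.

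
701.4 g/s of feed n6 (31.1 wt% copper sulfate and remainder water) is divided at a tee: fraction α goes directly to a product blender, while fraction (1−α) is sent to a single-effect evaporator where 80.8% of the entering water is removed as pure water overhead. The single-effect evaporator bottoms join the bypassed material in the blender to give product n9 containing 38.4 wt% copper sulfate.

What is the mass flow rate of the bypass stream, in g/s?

461.9 g/s

All 701.4×0.311 = 218.14 g/s of copper sulfate reaches n9, so n9 = 218.14/0.384 = 568.06 g/s and vapour = 133.34 g/s.
The evaporator receives (1−α)·701.4 of feed at 0.689 water and removes 0.808 of that water:
0.808×0.689×(1−α)×701.4 = 133.34
(1−α) = 133.34/390.48 = 0.3415;  α = 0.6585.
Bypass flow = 0.6585×701.4 = 461.89 g/s.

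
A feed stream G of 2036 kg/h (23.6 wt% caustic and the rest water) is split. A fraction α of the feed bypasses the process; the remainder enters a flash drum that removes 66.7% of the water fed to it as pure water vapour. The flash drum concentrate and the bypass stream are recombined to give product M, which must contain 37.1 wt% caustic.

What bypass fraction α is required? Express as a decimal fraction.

0.286

All 2036×0.236 = 480.5 kg/h of caustic reaches M, so M = 480.5/0.371 = 1295.1 kg/h and vapour = 740.86 kg/h.
The evaporator receives (1−α)·2036 of feed at 0.764 water and removes 0.667 of that water:
0.667×0.764×(1−α)×2036 = 740.86
(1−α) = 740.86/1037.5 = 0.7141;  α = 0.2859.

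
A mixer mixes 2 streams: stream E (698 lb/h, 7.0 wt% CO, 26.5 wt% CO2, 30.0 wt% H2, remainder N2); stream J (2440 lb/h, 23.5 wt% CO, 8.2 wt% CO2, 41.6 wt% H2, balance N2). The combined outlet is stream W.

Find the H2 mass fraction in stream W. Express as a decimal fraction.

Total flow out = 698 + 2440 = 3138 lb/h.
H2 in = 698×0.300 + 2440×0.416 = 1224.4 lb/h.
H2 mass fraction in W = 1224.4/3138 = 0.390.

0.390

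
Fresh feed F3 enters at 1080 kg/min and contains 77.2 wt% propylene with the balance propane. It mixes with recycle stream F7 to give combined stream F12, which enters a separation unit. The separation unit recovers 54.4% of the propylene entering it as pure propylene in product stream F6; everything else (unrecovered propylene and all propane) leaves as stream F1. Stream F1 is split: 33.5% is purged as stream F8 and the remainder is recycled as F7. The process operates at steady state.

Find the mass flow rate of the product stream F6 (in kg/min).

propylene in F12: m_A = 1080×0.772 + (1−0.335)·(1−0.544)·m_A, so m_A = 833.76/0.6968 = 1196.6 kg/min.
Product F6 = 0.544×1196.6 = 650.96 kg/min.

651 kg/min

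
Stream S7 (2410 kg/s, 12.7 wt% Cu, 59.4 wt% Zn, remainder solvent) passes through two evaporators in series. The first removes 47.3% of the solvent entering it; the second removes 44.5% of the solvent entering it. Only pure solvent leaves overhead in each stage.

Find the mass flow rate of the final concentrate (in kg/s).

solvent in feed = 2410×0.279 = 672.39 kg/s.
After stage 1: solvent left = (1−0.473)×672.39 = 354.35; stream total = 2092 kg/s.
After stage 2: solvent left = (1−0.445)×354.35 = 196.66; final concentrate = 1934.3 kg/s.

1934 kg/s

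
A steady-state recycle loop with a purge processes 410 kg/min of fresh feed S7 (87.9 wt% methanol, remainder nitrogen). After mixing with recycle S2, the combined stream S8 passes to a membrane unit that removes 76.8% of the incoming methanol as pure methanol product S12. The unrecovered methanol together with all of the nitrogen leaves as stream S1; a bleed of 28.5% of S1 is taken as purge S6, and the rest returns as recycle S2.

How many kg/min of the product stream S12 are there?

331.8 kg/min

methanol in S8: m_A = 410×0.879 + (1−0.285)·(1−0.768)·m_A, so m_A = 360.39/0.8341 = 432.06 kg/min.
Product S12 = 0.768×432.06 = 331.82 kg/min.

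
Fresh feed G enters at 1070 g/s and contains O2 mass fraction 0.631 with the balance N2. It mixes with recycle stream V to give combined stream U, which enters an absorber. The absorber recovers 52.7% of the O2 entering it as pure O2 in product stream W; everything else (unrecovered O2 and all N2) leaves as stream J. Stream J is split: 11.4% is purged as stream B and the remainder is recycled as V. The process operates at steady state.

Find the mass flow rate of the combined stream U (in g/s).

4626 g/s

N2 enters only via G and leaves only via the purge: 1070×0.369 = 0.114×(N2 in J), and the absorber passes all N2, so N2 in U = N2 in J = 3463.4 g/s.
O2 in U: m_A = 1070×0.631 + (1−0.114)·(1−0.527)·m_A, so m_A = 675.17/0.5809 = 1162.2 g/s.
U = 1162.2 + 3463.4 = 4625.7 g/s.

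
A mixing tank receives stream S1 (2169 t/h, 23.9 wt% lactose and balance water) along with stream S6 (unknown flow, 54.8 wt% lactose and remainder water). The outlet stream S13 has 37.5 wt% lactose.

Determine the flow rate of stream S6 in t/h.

Let S6 be the unknown flow. Total out = 2169 + S6.
lactose balance: 518.39 + 0.548·S6 = 0.375·(2169 + S6)
(0.548 − 0.375)·S6 = 0.375×2169 − 518.39 = 294.98
S6 = 294.98 / 0.173 = 1705.1 t/h

1705 t/h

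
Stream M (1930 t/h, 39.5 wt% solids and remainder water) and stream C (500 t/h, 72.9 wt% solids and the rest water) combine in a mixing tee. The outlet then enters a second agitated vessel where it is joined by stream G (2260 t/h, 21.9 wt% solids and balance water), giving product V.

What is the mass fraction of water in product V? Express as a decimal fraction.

0.6542

Overall, product flow = 4690 t/h.
water in = 1930×0.605 + 500×0.271 + 2260×0.781 = 3068.2 t/h.
water fraction in V = 0.6542.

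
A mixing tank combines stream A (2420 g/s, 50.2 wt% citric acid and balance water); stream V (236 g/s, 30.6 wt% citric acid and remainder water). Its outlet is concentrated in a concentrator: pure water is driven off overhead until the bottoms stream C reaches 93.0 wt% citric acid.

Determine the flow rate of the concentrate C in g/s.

1384 g/s

citric acid entering = 2420×0.502 + 236×0.306 = 1287.1 g/s.
All citric acid reports to C, so C = 1287.1/0.930 = 1383.9 g/s.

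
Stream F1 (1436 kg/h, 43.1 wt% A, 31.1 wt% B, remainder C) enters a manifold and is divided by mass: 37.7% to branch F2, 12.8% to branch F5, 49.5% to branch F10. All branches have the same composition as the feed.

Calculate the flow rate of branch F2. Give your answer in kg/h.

541.4 kg/h

Branch F2 flow = 0.377×1436 = 541.37 kg/h.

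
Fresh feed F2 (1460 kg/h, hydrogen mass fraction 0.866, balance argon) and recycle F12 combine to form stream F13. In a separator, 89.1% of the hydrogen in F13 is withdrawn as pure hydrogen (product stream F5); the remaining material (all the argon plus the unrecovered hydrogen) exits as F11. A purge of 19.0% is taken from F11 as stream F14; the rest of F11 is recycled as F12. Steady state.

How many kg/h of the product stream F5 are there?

1236 kg/h

hydrogen in F13: m_A = 1460×0.866 + (1−0.190)·(1−0.891)·m_A, so m_A = 1264.4/0.9117 = 1386.8 kg/h.
Product F5 = 0.891×1386.8 = 1235.6 kg/h.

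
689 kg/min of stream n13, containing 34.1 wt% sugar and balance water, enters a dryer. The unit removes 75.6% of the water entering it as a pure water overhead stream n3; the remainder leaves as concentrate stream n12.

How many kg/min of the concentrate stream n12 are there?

345.7 kg/min

water entering = 689×0.659 = 454.05 kg/min; overhead removed = 0.756×454.05 = 343.26 kg/min.
Concentrate = 689 − 343.26 = 345.74 kg/min.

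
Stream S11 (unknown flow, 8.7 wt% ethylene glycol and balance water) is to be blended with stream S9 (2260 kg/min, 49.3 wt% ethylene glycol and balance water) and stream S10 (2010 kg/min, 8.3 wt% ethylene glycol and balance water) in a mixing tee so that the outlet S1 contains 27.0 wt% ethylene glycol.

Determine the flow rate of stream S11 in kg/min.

Let S11 be the unknown flow. Total out = 4270 + S11.
ethylene glycol balance: 1281 + 0.087·S11 = 0.270·(4270 + S11)
(0.087 − 0.270)·S11 = 0.270×4270 − 1281 = -128.11
S11 = -128.11 / -0.183 = 700.05 kg/min

700.1 kg/min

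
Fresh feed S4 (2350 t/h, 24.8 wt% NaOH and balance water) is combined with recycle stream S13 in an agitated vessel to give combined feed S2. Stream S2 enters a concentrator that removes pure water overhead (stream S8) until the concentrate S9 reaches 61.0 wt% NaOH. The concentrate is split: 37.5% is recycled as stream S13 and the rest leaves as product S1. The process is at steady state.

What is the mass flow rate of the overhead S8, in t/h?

Overall NaOH balance (none leaves overhead): NaOH in fresh feed = NaOH in product, i.e. 2350×0.248 = (1−0.375)·S9·0.610.
S9 = 582.8/(0.610×0.625) = 1528.7 t/h.
Recycle S13 = 0.375×1528.7 = 573.25 t/h.
Combined feed S2 = 2350 + 573.25 = 2923.2 t/h.
Overhead S8 = S2 − S9 = 2923.2 − 1528.7 = 1394.6 t/h.

1395 t/h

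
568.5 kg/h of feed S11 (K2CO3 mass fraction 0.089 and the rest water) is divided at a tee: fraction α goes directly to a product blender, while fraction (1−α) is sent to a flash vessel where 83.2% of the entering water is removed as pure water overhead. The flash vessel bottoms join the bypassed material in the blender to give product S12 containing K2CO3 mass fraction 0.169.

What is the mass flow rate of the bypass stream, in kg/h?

All 568.5×0.089 = 50.596 kg/h of K2CO3 reaches S12, so S12 = 50.596/0.169 = 299.39 kg/h and vapour = 269.11 kg/h.
The evaporator receives (1−α)·568.5 of feed at 0.911 water and removes 0.832 of that water:
0.832×0.911×(1−α)×568.5 = 269.11
(1−α) = 269.11/430.9 = 0.6245;  α = 0.3755.
Bypass flow = 0.3755×568.5 = 213.45 kg/h.

213.4 kg/h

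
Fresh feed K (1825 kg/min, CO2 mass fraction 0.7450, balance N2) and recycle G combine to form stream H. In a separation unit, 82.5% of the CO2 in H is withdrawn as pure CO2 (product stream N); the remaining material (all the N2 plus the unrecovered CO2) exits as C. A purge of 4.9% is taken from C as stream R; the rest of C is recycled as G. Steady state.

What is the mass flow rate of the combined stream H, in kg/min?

11130 kg/min

N2 enters only via K and leaves only via the purge: 1825×0.255 = 0.049×(N2 in C), and the separation unit passes all N2, so N2 in H = N2 in C = 9497.4 kg/min.
CO2 in H: m_A = 1825×0.745 + (1−0.049)·(1−0.825)·m_A, so m_A = 1359.6/0.8336 = 1631.1 kg/min.
H = 1631.1 + 9497.4 = 11129 kg/min.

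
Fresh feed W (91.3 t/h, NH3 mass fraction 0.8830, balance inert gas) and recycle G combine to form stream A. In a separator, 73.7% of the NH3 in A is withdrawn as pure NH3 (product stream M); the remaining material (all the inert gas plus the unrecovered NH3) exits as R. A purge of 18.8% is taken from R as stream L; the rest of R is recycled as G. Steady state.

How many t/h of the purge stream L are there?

inert gas enters only via W and leaves only via the purge: 91.3×0.117 = 0.188×(inert gas in R), and the separator passes all inert gas, so inert gas in A = inert gas in R = 56.82 t/h.
NH3 in A: m_A = 91.3×0.883 + (1−0.188)·(1−0.737)·m_A, so m_A = 80.618/0.7864 = 102.51 t/h.
R = (1−0.737)×102.51 + 56.82 = 83.78 t/h.
Purge L = 0.188×83.78 = 15.751 t/h.

15.75 t/h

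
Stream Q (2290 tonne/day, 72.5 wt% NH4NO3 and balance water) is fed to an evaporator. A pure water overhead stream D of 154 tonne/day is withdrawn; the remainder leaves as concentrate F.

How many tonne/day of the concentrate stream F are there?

2136 tonne/day

Concentrate = 2290 − 154 = 2136 tonne/day.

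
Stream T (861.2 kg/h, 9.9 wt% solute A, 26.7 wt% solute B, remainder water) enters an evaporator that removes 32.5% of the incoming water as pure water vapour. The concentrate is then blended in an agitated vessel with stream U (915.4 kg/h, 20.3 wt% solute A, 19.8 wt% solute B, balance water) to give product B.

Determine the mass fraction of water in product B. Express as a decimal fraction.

Vapour removed = 0.325×0.634×861.2 = 177.45 kg/h; concentrate = 683.75 kg/h.
water reaching the mixer = 368.55 (from concentrate) + 915.4×0.599 = 916.88 kg/h.
Product flow = 683.75 + 915.4 = 1599.1 kg/h; water fraction = 0.573.

0.573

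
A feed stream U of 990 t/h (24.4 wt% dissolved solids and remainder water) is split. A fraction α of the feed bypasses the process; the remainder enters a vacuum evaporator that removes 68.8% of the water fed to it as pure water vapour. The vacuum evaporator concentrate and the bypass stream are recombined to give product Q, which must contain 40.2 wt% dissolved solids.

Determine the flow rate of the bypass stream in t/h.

All 990×0.244 = 241.56 t/h of dissolved solids reaches Q, so Q = 241.56/0.402 = 600.9 t/h and vapour = 389.1 t/h.
The evaporator receives (1−α)·990 of feed at 0.756 water and removes 0.688 of that water:
0.688×0.756×(1−α)×990 = 389.1
(1−α) = 389.1/514.93 = 0.7557;  α = 0.2443.
Bypass flow = 0.2443×990 = 241.91 t/h.

241.9 t/h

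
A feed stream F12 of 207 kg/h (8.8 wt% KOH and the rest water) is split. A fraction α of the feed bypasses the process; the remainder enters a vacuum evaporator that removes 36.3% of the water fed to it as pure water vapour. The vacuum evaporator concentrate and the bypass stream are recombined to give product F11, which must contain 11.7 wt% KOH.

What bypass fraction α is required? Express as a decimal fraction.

0.251

All 207×0.088 = 18.216 kg/h of KOH reaches F11, so F11 = 18.216/0.117 = 155.69 kg/h and vapour = 51.308 kg/h.
The evaporator receives (1−α)·207 of feed at 0.912 water and removes 0.363 of that water:
0.363×0.912×(1−α)×207 = 51.308
(1−α) = 51.308/68.529 = 0.7487;  α = 0.2513.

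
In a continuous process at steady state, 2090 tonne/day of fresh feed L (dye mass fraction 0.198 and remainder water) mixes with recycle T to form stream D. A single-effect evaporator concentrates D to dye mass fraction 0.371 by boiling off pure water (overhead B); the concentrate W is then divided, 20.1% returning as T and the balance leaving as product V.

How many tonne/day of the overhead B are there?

974.6 tonne/day

Overall dye balance (none leaves overhead): dye in fresh feed = dye in product, i.e. 2090×0.198 = (1−0.201)·W·0.371.
W = 413.82/(0.371×0.799) = 1396 tonne/day.
Recycle T = 0.201×1396 = 280.6 tonne/day.
Combined feed D = 2090 + 280.6 = 2370.6 tonne/day.
Overhead B = D − W = 2370.6 − 1396 = 974.58 tonne/day.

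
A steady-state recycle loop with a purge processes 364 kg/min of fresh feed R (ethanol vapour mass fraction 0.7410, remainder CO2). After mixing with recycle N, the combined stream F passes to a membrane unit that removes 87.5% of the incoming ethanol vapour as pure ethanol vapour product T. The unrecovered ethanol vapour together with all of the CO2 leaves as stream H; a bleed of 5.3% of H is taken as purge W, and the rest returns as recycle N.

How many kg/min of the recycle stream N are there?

CO2 enters only via R and leaves only via the purge: 364×0.259 = 0.053×(CO2 in H), and the membrane unit passes all CO2, so CO2 in F = CO2 in H = 1778.8 kg/min.
ethanol vapour in F: m_A = 364×0.741 + (1−0.053)·(1−0.875)·m_A, so m_A = 269.72/0.8816 = 305.94 kg/min.
H = (1−0.875)×305.94 + 1778.8 = 1817 kg/min.
Recycle N = (1−0.053)×1817 = 1720.7 kg/min.

1721 kg/min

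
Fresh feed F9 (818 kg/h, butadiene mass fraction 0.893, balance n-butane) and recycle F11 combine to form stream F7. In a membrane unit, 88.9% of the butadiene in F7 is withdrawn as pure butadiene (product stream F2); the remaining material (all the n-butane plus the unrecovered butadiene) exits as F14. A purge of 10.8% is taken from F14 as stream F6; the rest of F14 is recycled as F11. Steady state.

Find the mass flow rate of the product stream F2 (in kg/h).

butadiene in F7: m_A = 818×0.893 + (1−0.108)·(1−0.889)·m_A, so m_A = 730.47/0.9010 = 810.75 kg/h.
Product F2 = 0.889×810.75 = 720.75 kg/h.

720.8 kg/h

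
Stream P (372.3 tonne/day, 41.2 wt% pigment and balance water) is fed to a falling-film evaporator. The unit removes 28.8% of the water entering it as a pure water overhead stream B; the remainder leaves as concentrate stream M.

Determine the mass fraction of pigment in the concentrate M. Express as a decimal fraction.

pigment is not removed: 372.3×0.412 = 153.39 tonne/day of pigment enters M.
water entering = 372.3×0.588 = 218.91 tonne/day; overhead removed = 0.288×218.91 = 63.047 tonne/day.
Concentrate = 372.3 − 63.047 = 309.25 tonne/day.
Mass fraction = 153.39/309.25 = 0.4960.

0.4960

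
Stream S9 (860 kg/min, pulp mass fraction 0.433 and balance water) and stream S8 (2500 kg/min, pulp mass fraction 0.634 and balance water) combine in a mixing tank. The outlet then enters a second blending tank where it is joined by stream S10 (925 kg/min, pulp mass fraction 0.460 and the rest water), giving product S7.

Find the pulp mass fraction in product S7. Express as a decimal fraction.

0.556

Overall, product flow = 4285 kg/min.
pulp in = 860×0.433 + 2500×0.634 + 925×0.460 = 2382.9 kg/min.
pulp fraction in S7 = 0.556.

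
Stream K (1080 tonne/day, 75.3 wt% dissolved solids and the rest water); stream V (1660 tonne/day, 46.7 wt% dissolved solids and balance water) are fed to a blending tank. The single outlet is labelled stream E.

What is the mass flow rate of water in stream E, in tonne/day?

water out = water in = 1080×0.247 + 1660×0.533 = 1151.5 tonne/day.

1152 tonne/day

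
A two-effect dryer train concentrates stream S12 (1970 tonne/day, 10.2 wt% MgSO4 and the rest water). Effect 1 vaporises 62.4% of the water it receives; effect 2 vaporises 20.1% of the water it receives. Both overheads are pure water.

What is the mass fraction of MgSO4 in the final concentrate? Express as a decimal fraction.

0.274

water in feed = 1970×0.898 = 1769.1 tonne/day.
After stage 1: water left = (1−0.624)×1769.1 = 665.17; stream total = 866.11 tonne/day.
After stage 2: water left = (1−0.201)×665.17 = 531.47; final concentrate = 732.41 tonne/day.
MgSO4 fraction = 200.94/732.41 = 0.274.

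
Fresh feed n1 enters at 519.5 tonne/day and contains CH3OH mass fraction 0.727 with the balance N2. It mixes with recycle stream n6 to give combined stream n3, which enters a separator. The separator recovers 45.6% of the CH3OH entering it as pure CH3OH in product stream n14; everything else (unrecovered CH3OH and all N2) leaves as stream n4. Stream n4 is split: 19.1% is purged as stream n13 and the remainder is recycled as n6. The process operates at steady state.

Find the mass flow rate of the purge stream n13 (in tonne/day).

211.9 tonne/day

N2 enters only via n1 and leaves only via the purge: 519.5×0.273 = 0.191×(N2 in n4), and the separator passes all N2, so N2 in n3 = N2 in n4 = 742.53 tonne/day.
CH3OH in n3: m_A = 519.5×0.727 + (1−0.191)·(1−0.456)·m_A, so m_A = 377.68/0.5599 = 674.54 tonne/day.
n4 = (1−0.456)×674.54 + 742.53 = 1109.5 tonne/day.
Purge n13 = 0.191×1109.5 = 211.91 tonne/day.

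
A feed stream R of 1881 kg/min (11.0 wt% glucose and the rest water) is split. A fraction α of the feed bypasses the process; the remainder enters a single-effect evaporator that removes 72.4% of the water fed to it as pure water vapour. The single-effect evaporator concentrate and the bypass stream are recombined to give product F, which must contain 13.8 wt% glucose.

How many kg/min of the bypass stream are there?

All 1881×0.110 = 206.91 kg/min of glucose reaches F, so F = 206.91/0.138 = 1499.3 kg/min and vapour = 381.65 kg/min.
The evaporator receives (1−α)·1881 of feed at 0.890 water and removes 0.724 of that water:
0.724×0.890×(1−α)×1881 = 381.65
(1−α) = 381.65/1212 = 0.3149;  α = 0.6851.
Bypass flow = 0.6851×1881 = 1288.7 kg/min.

1289 kg/min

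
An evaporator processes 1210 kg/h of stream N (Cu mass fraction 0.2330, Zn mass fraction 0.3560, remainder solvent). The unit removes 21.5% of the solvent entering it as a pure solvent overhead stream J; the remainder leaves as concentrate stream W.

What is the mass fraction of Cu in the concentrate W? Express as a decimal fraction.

0.2556

Cu is not removed: 1210×0.233 = 281.93 kg/h of Cu enters W.
solvent entering = 1210×0.411 = 497.31 kg/h; overhead removed = 0.215×497.31 = 106.92 kg/h.
Concentrate = 1210 − 106.92 = 1103.1 kg/h.
Mass fraction = 281.93/1103.1 = 0.2556.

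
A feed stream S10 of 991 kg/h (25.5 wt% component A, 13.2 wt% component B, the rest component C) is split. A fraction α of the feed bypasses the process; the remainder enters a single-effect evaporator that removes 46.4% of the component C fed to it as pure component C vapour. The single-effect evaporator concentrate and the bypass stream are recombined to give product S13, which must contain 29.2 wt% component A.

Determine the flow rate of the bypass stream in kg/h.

549.5 kg/h

All 991×0.255 = 252.71 kg/h of component A reaches S13, so S13 = 252.71/0.292 = 865.43 kg/h and vapour = 125.57 kg/h.
The evaporator receives (1−α)·991 of feed at 0.613 component C and removes 0.464 of that component C:
0.464×0.613×(1−α)×991 = 125.57
(1−α) = 125.57/281.87 = 0.4455;  α = 0.5545.
Bypass flow = 0.5545×991 = 549.52 kg/h.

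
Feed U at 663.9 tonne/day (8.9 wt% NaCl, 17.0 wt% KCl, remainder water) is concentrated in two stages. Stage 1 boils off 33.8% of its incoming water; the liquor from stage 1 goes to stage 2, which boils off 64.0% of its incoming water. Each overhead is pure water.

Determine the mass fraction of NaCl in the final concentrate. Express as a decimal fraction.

0.204

water in feed = 663.9×0.741 = 491.95 tonne/day.
After stage 1: water left = (1−0.338)×491.95 = 325.67; stream total = 497.62 tonne/day.
After stage 2: water left = (1−0.640)×325.67 = 117.24; final concentrate = 289.19 tonne/day.
NaCl fraction = 59.087/289.19 = 0.204.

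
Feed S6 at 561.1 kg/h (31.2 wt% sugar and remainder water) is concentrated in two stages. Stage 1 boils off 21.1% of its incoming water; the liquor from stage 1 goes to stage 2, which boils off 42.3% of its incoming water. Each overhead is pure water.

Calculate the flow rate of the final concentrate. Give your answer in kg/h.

350.8 kg/h

water in feed = 561.1×0.688 = 386.04 kg/h.
After stage 1: water left = (1−0.211)×386.04 = 304.58; stream total = 479.65 kg/h.
After stage 2: water left = (1−0.423)×304.58 = 175.74; final concentrate = 350.81 kg/h.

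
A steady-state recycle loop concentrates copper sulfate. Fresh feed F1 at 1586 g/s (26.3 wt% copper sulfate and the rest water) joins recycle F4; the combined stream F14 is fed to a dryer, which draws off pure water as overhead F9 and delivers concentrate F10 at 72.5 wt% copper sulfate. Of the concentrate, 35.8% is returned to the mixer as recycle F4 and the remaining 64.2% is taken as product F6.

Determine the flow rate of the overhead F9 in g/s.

1011 g/s

Overall copper sulfate balance (none leaves overhead): copper sulfate in fresh feed = copper sulfate in product, i.e. 1586×0.263 = (1−0.358)·F10·0.725.
F10 = 417.12/(0.725×0.642) = 896.16 g/s.
Recycle F4 = 0.358×896.16 = 320.83 g/s.
Combined feed F14 = 1586 + 320.83 = 1906.8 g/s.
Overhead F9 = F14 − F10 = 1906.8 − 896.16 = 1010.7 g/s.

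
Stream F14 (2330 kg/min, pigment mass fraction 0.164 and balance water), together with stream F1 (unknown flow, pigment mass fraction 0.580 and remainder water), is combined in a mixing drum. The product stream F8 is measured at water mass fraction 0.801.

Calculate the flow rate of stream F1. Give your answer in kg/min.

214 kg/min

Let F1 be the unknown flow. Total out = 2330 + F1.
water balance: 1947.9 + 0.420·F1 = 0.801·(2330 + F1)
(0.420 − 0.801)·F1 = 0.801×2330 − 1947.9 = -81.55
F1 = -81.55 / -0.381 = 214.04 kg/min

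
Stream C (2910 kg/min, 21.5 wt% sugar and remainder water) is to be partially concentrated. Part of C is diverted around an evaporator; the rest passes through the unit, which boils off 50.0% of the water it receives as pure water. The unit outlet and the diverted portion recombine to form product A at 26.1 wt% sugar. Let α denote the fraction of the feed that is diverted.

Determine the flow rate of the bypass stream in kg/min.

All 2910×0.215 = 625.65 kg/min of sugar reaches A, so A = 625.65/0.261 = 2397.1 kg/min and vapour = 512.87 kg/min.
The evaporator receives (1−α)·2910 of feed at 0.785 water and removes 0.500 of that water:
0.500×0.785×(1−α)×2910 = 512.87
(1−α) = 512.87/1142.2 = 0.4490;  α = 0.5510.
Bypass flow = 0.5510×2910 = 1603.3 kg/min.

1603 kg/min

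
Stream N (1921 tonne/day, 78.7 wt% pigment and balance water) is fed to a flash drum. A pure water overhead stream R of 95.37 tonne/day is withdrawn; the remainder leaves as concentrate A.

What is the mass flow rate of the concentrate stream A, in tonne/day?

1826 tonne/day

Concentrate = 1921 − 95.37 = 1825.6 tonne/day.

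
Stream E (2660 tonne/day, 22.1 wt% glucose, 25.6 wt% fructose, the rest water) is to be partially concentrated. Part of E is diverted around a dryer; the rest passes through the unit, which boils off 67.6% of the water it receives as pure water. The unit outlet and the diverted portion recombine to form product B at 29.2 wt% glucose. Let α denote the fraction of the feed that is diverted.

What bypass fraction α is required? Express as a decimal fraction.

0.312

All 2660×0.221 = 587.86 tonne/day of glucose reaches B, so B = 587.86/0.292 = 2013.2 tonne/day and vapour = 646.78 tonne/day.
The evaporator receives (1−α)·2660 of feed at 0.523 water and removes 0.676 of that water:
0.676×0.523×(1−α)×2660 = 646.78
(1−α) = 646.78/940.44 = 0.6877;  α = 0.3123.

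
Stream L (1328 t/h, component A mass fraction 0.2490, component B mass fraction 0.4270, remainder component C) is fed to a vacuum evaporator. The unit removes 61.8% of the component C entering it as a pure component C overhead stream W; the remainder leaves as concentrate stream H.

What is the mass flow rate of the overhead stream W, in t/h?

component C entering = 1328×0.324 = 430.27 t/h; overhead removed = 0.618×430.27 = 265.91 t/h.

265.9 t/h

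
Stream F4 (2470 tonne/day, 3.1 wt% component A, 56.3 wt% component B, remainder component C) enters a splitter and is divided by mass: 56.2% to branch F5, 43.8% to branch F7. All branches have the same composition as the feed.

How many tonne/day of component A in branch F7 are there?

33.54 tonne/day

Branch F7 total = 0.438×2470 = 1081.9 tonne/day.
component A in F7 = 0.031×1081.9 = 33.538 tonne/day.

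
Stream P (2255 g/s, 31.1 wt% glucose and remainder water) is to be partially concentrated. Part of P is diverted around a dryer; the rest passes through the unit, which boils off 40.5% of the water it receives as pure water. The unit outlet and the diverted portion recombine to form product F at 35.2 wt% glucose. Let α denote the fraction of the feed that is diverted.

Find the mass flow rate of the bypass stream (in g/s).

1314 g/s

All 2255×0.311 = 701.3 g/s of glucose reaches F, so F = 701.3/0.352 = 1992.3 g/s and vapour = 262.66 g/s.
The evaporator receives (1−α)·2255 of feed at 0.689 water and removes 0.405 of that water:
0.405×0.689×(1−α)×2255 = 262.66
(1−α) = 262.66/629.25 = 0.4174;  α = 0.5826.
Bypass flow = 0.5826×2255 = 1313.7 g/s.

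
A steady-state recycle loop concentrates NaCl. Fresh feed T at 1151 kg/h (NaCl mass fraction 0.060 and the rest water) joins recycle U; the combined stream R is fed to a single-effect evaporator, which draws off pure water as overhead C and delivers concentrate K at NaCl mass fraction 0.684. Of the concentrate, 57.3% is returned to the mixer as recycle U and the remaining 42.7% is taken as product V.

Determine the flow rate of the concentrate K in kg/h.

Overall NaCl balance (none leaves overhead): NaCl in fresh feed = NaCl in product, i.e. 1151×0.060 = (1−0.573)·K·0.684.
K = 69.06/(0.684×0.427) = 236.45 kg/h.

236.5 kg/h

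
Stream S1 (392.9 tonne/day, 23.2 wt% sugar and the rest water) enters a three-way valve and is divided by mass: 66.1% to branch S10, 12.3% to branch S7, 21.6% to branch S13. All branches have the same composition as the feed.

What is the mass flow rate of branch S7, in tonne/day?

Branch S7 flow = 0.123×392.9 = 48.327 tonne/day.

48.33 tonne/day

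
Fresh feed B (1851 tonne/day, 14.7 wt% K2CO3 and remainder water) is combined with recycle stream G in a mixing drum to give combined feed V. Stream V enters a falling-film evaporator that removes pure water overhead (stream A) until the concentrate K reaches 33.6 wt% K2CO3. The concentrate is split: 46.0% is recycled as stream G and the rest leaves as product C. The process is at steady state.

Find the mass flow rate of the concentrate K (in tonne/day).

Overall K2CO3 balance (none leaves overhead): K2CO3 in fresh feed = K2CO3 in product, i.e. 1851×0.147 = (1−0.460)·K·0.336.
K = 272.1/(0.336×0.540) = 1499.7 tonne/day.

1500 tonne/day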